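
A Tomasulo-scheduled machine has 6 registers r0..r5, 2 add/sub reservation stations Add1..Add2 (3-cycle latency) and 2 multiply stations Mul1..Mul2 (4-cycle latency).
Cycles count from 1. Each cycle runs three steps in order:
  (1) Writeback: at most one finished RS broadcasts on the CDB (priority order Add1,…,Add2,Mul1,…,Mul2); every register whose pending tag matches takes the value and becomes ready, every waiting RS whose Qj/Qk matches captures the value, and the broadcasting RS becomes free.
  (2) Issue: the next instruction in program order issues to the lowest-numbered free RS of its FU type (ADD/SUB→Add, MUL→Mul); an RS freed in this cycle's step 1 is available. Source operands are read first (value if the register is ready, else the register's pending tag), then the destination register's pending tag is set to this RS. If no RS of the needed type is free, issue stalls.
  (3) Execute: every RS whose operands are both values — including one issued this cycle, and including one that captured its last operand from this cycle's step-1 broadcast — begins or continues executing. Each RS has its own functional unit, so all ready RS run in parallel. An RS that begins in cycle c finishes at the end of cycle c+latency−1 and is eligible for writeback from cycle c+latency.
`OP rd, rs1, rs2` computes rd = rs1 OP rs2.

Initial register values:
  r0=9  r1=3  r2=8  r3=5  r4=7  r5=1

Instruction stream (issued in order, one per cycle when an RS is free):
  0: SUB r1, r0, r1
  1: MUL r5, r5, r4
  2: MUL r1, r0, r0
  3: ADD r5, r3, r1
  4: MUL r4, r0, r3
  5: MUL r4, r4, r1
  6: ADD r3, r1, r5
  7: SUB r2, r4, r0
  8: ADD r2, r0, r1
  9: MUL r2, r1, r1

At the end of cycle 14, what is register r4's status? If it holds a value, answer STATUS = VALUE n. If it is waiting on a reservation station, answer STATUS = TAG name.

STATUS = TAG Mul2

c1: issue SUB r1<-Add1 | r0:9,r1:Add1,r2:8,r3:5,r4:7,r5:1
c2: issue MUL r5<-Mul1 | r0:9,r1:Add1,r2:8,r3:5,r4:7,r5:Mul1
c3: issue MUL r1<-Mul2 | r0:9,r1:Mul2,r2:8,r3:5,r4:7,r5:Mul1
c4: CDB Add1=6; issue ADD r5<-Add1 | r0:9,r1:Mul2,r2:8,r3:5,r4:7,r5:Add1
c5: stall | r0:9,r1:Mul2,r2:8,r3:5,r4:7,r5:Add1
c6: CDB Mul1=7; issue MUL r4<-Mul1 | r0:9,r1:Mul2,r2:8,r3:5,r4:Mul1,r5:Add1
c7: CDB Mul2=81; issue MUL r4<-Mul2 | r0:9,r1:81,r2:8,r3:5,r4:Mul2,r5:Add1
c8: issue ADD r3<-Add2 | r0:9,r1:81,r2:8,r3:Add2,r4:Mul2,r5:Add1
c9: stall | r0:9,r1:81,r2:8,r3:Add2,r4:Mul2,r5:Add1
c10: CDB Add1=86; issue SUB r2<-Add1 | r0:9,r1:81,r2:Add1,r3:Add2,r4:Mul2,r5:86
c11: CDB Mul1=45; stall | r0:9,r1:81,r2:Add1,r3:Add2,r4:Mul2,r5:86
c12: stall | r0:9,r1:81,r2:Add1,r3:Add2,r4:Mul2,r5:86
c13: CDB Add2=167; issue ADD r2<-Add2 | r0:9,r1:81,r2:Add2,r3:167,r4:Mul2,r5:86
c14: issue MUL r2<-Mul1 | r0:9,r1:81,r2:Mul1,r3:167,r4:Mul2,r5:86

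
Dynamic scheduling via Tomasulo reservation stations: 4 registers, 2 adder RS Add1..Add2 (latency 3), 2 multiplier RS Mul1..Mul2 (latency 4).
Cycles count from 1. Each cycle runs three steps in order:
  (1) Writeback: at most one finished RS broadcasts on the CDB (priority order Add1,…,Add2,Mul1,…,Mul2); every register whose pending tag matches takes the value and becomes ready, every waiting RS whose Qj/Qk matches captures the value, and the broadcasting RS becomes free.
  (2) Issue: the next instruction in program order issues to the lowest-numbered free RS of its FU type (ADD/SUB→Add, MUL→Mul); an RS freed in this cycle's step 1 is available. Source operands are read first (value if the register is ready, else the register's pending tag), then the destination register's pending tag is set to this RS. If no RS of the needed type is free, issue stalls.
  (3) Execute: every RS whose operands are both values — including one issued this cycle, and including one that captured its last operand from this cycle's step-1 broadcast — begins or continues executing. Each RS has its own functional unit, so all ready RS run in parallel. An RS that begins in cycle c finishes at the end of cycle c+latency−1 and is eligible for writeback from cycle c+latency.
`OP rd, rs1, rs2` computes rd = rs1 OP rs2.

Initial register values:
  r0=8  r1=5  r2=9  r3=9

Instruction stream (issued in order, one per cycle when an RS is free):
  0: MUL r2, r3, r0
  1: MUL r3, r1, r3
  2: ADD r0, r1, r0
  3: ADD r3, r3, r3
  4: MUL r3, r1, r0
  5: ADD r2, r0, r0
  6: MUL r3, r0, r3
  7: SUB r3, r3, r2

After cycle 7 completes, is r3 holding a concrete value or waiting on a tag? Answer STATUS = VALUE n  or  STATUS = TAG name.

STATUS = TAG Mul2

cycle 1: issue MUL r2<-Mul1 // r0:8,r1:5,r2:Mul1,r3:9
cycle 2: issue MUL r3<-Mul2 // r0:8,r1:5,r2:Mul1,r3:Mul2
cycle 3: issue ADD r0<-Add1 // r0:Add1,r1:5,r2:Mul1,r3:Mul2
cycle 4: issue ADD r3<-Add2 // r0:Add1,r1:5,r2:Mul1,r3:Add2
cycle 5: CDB Mul1=72; issue MUL r3<-Mul1 // r0:Add1,r1:5,r2:72,r3:Mul1
cycle 6: CDB Add1=13; issue ADD r2<-Add1 // r0:13,r1:5,r2:Add1,r3:Mul1
cycle 7: CDB Mul2=45; issue MUL r3<-Mul2 // r0:13,r1:5,r2:Add1,r3:Mul2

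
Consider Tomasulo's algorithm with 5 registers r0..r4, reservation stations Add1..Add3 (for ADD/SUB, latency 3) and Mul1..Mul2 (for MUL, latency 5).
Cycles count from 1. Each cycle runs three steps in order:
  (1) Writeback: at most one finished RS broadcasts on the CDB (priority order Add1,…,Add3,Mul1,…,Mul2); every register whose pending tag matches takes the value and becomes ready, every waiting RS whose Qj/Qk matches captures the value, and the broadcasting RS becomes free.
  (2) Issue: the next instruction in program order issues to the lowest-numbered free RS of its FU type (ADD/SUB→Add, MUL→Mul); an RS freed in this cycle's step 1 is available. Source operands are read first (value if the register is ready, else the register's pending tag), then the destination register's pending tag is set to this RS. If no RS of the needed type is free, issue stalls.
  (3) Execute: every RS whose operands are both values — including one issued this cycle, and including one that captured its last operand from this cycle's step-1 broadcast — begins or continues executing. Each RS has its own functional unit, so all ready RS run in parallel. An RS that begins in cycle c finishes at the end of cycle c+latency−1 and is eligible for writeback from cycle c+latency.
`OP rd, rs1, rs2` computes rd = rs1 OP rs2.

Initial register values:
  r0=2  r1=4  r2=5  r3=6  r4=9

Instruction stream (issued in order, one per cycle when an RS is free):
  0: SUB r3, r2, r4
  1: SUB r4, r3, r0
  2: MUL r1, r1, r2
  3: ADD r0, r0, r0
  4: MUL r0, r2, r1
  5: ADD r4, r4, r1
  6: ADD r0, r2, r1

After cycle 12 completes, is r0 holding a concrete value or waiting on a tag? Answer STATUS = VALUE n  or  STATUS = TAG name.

STATUS = VALUE 25

c1: issue SUB r3<-Add1 | r0:2,r1:4,r2:5,r3:Add1,r4:9
c2: issue SUB r4<-Add2 | r0:2,r1:4,r2:5,r3:Add1,r4:Add2
c3: issue MUL r1<-Mul1 | r0:2,r1:Mul1,r2:5,r3:Add1,r4:Add2
c4: CDB Add1=-4; issue ADD r0<-Add1 | r0:Add1,r1:Mul1,r2:5,r3:-4,r4:Add2
c5: issue MUL r0<-Mul2 | r0:Mul2,r1:Mul1,r2:5,r3:-4,r4:Add2
c6: issue ADD r4<-Add3 | r0:Mul2,r1:Mul1,r2:5,r3:-4,r4:Add3
c7: CDB Add1=4; issue ADD r0<-Add1 | r0:Add1,r1:Mul1,r2:5,r3:-4,r4:Add3
c8: CDB Add2=-6 | r0:Add1,r1:Mul1,r2:5,r3:-4,r4:Add3
c9: CDB Mul1=20 | r0:Add1,r1:20,r2:5,r3:-4,r4:Add3
c10: - | r0:Add1,r1:20,r2:5,r3:-4,r4:Add3
c11: - | r0:Add1,r1:20,r2:5,r3:-4,r4:Add3
c12: CDB Add1=25 | r0:25,r1:20,r2:5,r3:-4,r4:Add3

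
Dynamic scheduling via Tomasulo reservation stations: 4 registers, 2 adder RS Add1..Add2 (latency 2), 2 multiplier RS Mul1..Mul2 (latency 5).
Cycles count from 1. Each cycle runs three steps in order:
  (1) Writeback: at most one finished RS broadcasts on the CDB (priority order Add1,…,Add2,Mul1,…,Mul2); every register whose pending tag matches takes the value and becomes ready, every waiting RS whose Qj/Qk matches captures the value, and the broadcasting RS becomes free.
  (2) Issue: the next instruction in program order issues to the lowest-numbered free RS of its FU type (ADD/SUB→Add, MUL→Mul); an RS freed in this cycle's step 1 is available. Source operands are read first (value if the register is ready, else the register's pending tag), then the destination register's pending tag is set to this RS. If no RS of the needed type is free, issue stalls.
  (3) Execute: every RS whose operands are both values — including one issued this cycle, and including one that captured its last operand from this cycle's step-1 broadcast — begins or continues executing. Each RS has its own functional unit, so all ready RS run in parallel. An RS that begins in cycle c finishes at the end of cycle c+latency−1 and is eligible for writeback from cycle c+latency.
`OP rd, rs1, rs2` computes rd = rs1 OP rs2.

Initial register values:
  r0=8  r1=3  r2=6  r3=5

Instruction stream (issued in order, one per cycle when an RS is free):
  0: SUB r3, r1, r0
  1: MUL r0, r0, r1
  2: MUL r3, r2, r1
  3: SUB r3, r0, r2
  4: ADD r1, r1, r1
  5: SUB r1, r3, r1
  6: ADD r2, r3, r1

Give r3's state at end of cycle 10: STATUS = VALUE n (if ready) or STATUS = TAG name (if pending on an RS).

STATUS = VALUE 18

  c1: issue SUB r3<-Add1  regs: r0:8,r1:3,r2:6,r3:Add1
  c2: issue MUL r0<-Mul1  regs: r0:Mul1,r1:3,r2:6,r3:Add1
  c3: CDB Add1=-5; issue MUL r3<-Mul2  regs: r0:Mul1,r1:3,r2:6,r3:Mul2
  c4: issue SUB r3<-Add1  regs: r0:Mul1,r1:3,r2:6,r3:Add1
  c5: issue ADD r1<-Add2  regs: r0:Mul1,r1:Add2,r2:6,r3:Add1
  c6: stall  regs: r0:Mul1,r1:Add2,r2:6,r3:Add1
  c7: CDB Add2=6; issue SUB r1<-Add2  regs: r0:Mul1,r1:Add2,r2:6,r3:Add1
  c8: CDB Mul1=24; stall  regs: r0:24,r1:Add2,r2:6,r3:Add1
  c9: CDB Mul2=18; stall  regs: r0:24,r1:Add2,r2:6,r3:Add1
  c10: CDB Add1=18; issue ADD r2<-Add1  regs: r0:24,r1:Add2,r2:Add1,r3:18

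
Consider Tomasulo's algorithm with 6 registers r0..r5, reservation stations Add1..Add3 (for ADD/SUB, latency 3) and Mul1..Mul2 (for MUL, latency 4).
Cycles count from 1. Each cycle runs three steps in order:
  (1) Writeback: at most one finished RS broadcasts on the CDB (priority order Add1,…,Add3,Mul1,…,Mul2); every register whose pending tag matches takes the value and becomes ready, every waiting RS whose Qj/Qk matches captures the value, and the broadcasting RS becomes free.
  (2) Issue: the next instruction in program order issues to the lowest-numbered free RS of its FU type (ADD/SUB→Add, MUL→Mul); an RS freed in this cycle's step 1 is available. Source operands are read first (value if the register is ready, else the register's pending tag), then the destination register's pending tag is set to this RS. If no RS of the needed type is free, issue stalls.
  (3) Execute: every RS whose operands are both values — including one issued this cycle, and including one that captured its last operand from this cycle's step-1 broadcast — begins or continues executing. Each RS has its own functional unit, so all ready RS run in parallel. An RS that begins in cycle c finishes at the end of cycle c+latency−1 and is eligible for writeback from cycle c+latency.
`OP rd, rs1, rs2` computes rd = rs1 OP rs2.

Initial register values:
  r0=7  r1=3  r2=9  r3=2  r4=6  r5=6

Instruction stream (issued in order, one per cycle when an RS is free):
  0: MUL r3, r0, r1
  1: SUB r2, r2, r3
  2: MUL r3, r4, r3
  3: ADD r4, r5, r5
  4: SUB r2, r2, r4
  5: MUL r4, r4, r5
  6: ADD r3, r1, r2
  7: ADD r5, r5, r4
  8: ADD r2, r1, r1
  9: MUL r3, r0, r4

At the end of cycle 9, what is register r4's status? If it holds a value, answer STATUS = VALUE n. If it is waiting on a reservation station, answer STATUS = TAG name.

STATUS = TAG Mul1

c1: issue MUL r3<-Mul1 | r0:7,r1:3,r2:9,r3:Mul1,r4:6,r5:6
c2: issue SUB r2<-Add1 | r0:7,r1:3,r2:Add1,r3:Mul1,r4:6,r5:6
c3: issue MUL r3<-Mul2 | r0:7,r1:3,r2:Add1,r3:Mul2,r4:6,r5:6
c4: issue ADD r4<-Add2 | r0:7,r1:3,r2:Add1,r3:Mul2,r4:Add2,r5:6
c5: CDB Mul1=21; issue SUB r2<-Add3 | r0:7,r1:3,r2:Add3,r3:Mul2,r4:Add2,r5:6
c6: issue MUL r4<-Mul1 | r0:7,r1:3,r2:Add3,r3:Mul2,r4:Mul1,r5:6
c7: CDB Add2=12; issue ADD r3<-Add2 | r0:7,r1:3,r2:Add3,r3:Add2,r4:Mul1,r5:6
c8: CDB Add1=-12; issue ADD r5<-Add1 | r0:7,r1:3,r2:Add3,r3:Add2,r4:Mul1,r5:Add1
c9: CDB Mul2=126; stall | r0:7,r1:3,r2:Add3,r3:Add2,r4:Mul1,r5:Add1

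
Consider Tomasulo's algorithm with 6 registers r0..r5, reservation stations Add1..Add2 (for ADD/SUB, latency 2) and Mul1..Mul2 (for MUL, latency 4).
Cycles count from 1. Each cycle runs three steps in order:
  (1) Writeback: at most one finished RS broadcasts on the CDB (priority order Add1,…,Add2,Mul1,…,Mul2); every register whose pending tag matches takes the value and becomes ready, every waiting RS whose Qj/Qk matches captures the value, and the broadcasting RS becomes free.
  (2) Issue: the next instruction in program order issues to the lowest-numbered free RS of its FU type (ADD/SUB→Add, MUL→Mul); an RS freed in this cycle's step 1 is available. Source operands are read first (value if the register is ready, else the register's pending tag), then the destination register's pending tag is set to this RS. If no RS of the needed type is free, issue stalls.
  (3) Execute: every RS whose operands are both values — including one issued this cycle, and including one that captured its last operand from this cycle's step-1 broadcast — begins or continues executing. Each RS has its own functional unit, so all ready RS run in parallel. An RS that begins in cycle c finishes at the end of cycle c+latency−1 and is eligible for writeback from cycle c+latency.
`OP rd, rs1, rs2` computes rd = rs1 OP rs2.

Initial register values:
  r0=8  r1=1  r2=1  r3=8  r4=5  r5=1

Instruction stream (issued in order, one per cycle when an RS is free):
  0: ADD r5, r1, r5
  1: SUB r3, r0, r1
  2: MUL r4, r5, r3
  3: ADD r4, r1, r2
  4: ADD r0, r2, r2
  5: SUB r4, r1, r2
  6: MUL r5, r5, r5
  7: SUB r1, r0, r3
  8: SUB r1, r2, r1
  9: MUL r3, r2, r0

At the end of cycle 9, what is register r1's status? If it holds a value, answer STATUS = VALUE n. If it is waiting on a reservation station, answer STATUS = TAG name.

  c1: issue ADD r5<-Add1  regs: r0:8,r1:1,r2:1,r3:8,r4:5,r5:Add1
  c2: issue SUB r3<-Add2  regs: r0:8,r1:1,r2:1,r3:Add2,r4:5,r5:Add1
  c3: CDB Add1=2; issue MUL r4<-Mul1  regs: r0:8,r1:1,r2:1,r3:Add2,r4:Mul1,r5:2
  c4: CDB Add2=7; issue ADD r4<-Add1  regs: r0:8,r1:1,r2:1,r3:7,r4:Add1,r5:2
  c5: issue ADD r0<-Add2  regs: r0:Add2,r1:1,r2:1,r3:7,r4:Add1,r5:2
  c6: CDB Add1=2; issue SUB r4<-Add1  regs: r0:Add2,r1:1,r2:1,r3:7,r4:Add1,r5:2
  c7: CDB Add2=2; issue MUL r5<-Mul2  regs: r0:2,r1:1,r2:1,r3:7,r4:Add1,r5:Mul2
  c8: CDB Add1=0; issue SUB r1<-Add1  regs: r0:2,r1:Add1,r2:1,r3:7,r4:0,r5:Mul2
  c9: CDB Mul1=14; issue SUB r1<-Add2  regs: r0:2,r1:Add2,r2:1,r3:7,r4:0,r5:Mul2

STATUS = TAG Add2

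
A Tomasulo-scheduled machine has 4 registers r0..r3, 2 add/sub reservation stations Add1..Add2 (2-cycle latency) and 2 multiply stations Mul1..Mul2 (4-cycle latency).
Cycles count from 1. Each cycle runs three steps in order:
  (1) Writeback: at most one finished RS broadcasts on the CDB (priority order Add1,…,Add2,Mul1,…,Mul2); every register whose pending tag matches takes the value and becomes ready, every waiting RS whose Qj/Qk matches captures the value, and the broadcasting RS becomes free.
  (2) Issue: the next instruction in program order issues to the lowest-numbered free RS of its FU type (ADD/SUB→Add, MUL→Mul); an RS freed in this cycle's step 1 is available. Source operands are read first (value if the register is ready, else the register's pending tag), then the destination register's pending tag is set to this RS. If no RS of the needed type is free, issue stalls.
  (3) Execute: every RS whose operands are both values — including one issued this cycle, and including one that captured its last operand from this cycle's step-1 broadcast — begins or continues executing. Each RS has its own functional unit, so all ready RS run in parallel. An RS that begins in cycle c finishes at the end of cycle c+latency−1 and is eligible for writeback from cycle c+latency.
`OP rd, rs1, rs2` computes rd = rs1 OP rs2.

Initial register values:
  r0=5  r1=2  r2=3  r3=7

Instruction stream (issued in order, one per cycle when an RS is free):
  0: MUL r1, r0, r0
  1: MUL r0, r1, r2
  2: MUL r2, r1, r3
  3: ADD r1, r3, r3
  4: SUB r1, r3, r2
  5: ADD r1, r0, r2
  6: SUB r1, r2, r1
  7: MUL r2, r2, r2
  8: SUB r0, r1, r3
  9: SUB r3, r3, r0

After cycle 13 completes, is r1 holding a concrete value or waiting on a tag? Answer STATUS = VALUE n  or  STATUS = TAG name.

STATUS = TAG Add2

c1: issue MUL r1<-Mul1 | r0:5,r1:Mul1,r2:3,r3:7
c2: issue MUL r0<-Mul2 | r0:Mul2,r1:Mul1,r2:3,r3:7
c3: stall | r0:Mul2,r1:Mul1,r2:3,r3:7
c4: stall | r0:Mul2,r1:Mul1,r2:3,r3:7
c5: CDB Mul1=25; issue MUL r2<-Mul1 | r0:Mul2,r1:25,r2:Mul1,r3:7
c6: issue ADD r1<-Add1 | r0:Mul2,r1:Add1,r2:Mul1,r3:7
c7: issue SUB r1<-Add2 | r0:Mul2,r1:Add2,r2:Mul1,r3:7
c8: CDB Add1=14; issue ADD r1<-Add1 | r0:Mul2,r1:Add1,r2:Mul1,r3:7
c9: CDB Mul1=175; stall | r0:Mul2,r1:Add1,r2:175,r3:7
c10: CDB Mul2=75; stall | r0:75,r1:Add1,r2:175,r3:7
c11: CDB Add2=-168; issue SUB r1<-Add2 | r0:75,r1:Add2,r2:175,r3:7
c12: CDB Add1=250; issue MUL r2<-Mul1 | r0:75,r1:Add2,r2:Mul1,r3:7
c13: issue SUB r0<-Add1 | r0:Add1,r1:Add2,r2:Mul1,r3:7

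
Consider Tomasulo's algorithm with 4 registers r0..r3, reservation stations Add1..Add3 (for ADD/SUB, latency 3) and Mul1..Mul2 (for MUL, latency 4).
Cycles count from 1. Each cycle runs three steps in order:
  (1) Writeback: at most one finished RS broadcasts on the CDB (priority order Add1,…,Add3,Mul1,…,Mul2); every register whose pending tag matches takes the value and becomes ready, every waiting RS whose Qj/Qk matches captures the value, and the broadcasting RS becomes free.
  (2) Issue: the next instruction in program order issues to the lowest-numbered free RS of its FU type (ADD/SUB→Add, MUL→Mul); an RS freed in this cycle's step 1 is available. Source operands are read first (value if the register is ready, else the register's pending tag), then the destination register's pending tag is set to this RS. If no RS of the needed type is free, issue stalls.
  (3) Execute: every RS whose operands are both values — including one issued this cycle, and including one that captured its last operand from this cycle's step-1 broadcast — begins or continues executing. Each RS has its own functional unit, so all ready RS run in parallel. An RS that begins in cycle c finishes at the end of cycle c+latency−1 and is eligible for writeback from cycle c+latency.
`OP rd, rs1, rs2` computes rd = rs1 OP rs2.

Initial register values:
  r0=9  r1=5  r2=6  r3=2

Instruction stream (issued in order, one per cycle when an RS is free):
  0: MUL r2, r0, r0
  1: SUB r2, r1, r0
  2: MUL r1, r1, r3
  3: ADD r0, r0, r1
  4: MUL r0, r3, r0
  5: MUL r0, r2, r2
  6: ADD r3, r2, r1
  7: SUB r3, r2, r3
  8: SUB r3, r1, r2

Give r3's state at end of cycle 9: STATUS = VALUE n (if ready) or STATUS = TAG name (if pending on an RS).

cycle 1: issue MUL r2<-Mul1 // r0:9,r1:5,r2:Mul1,r3:2
cycle 2: issue SUB r2<-Add1 // r0:9,r1:5,r2:Add1,r3:2
cycle 3: issue MUL r1<-Mul2 // r0:9,r1:Mul2,r2:Add1,r3:2
cycle 4: issue ADD r0<-Add2 // r0:Add2,r1:Mul2,r2:Add1,r3:2
cycle 5: CDB Add1=-4; stall // r0:Add2,r1:Mul2,r2:-4,r3:2
cycle 6: CDB Mul1=81; issue MUL r0<-Mul1 // r0:Mul1,r1:Mul2,r2:-4,r3:2
cycle 7: CDB Mul2=10; issue MUL r0<-Mul2 // r0:Mul2,r1:10,r2:-4,r3:2
cycle 8: issue ADD r3<-Add1 // r0:Mul2,r1:10,r2:-4,r3:Add1
cycle 9: issue SUB r3<-Add3 // r0:Mul2,r1:10,r2:-4,r3:Add3

STATUS = TAG Add3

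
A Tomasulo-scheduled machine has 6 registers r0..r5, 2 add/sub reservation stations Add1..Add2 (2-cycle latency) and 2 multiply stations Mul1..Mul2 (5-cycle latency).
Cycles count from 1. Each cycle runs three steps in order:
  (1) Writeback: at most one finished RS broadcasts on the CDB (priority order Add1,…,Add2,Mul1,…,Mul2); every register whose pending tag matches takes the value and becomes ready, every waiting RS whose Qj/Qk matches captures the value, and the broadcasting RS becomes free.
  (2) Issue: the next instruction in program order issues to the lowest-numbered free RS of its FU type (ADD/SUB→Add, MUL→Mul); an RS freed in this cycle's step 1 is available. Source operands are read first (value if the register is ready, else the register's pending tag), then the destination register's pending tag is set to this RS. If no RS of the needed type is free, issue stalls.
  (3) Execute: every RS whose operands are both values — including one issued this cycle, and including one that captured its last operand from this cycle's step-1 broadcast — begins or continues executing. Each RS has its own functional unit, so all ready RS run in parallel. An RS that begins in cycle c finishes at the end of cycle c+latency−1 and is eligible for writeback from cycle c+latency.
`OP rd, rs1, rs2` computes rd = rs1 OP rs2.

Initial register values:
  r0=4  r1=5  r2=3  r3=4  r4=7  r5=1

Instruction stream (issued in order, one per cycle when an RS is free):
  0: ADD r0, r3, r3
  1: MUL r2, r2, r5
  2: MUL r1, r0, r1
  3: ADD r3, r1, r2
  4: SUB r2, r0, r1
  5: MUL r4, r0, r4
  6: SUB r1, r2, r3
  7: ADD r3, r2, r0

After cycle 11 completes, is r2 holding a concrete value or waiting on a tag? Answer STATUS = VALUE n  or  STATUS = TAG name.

STATUS = VALUE -32

c1: issue ADD r0<-Add1 | r0:Add1,r1:5,r2:3,r3:4,r4:7,r5:1
c2: issue MUL r2<-Mul1 | r0:Add1,r1:5,r2:Mul1,r3:4,r4:7,r5:1
c3: CDB Add1=8; issue MUL r1<-Mul2 | r0:8,r1:Mul2,r2:Mul1,r3:4,r4:7,r5:1
c4: issue ADD r3<-Add1 | r0:8,r1:Mul2,r2:Mul1,r3:Add1,r4:7,r5:1
c5: issue SUB r2<-Add2 | r0:8,r1:Mul2,r2:Add2,r3:Add1,r4:7,r5:1
c6: stall | r0:8,r1:Mul2,r2:Add2,r3:Add1,r4:7,r5:1
c7: CDB Mul1=3; issue MUL r4<-Mul1 | r0:8,r1:Mul2,r2:Add2,r3:Add1,r4:Mul1,r5:1
c8: CDB Mul2=40; stall | r0:8,r1:40,r2:Add2,r3:Add1,r4:Mul1,r5:1
c9: stall | r0:8,r1:40,r2:Add2,r3:Add1,r4:Mul1,r5:1
c10: CDB Add1=43; issue SUB r1<-Add1 | r0:8,r1:Add1,r2:Add2,r3:43,r4:Mul1,r5:1
c11: CDB Add2=-32; issue ADD r3<-Add2 | r0:8,r1:Add1,r2:-32,r3:Add2,r4:Mul1,r5:1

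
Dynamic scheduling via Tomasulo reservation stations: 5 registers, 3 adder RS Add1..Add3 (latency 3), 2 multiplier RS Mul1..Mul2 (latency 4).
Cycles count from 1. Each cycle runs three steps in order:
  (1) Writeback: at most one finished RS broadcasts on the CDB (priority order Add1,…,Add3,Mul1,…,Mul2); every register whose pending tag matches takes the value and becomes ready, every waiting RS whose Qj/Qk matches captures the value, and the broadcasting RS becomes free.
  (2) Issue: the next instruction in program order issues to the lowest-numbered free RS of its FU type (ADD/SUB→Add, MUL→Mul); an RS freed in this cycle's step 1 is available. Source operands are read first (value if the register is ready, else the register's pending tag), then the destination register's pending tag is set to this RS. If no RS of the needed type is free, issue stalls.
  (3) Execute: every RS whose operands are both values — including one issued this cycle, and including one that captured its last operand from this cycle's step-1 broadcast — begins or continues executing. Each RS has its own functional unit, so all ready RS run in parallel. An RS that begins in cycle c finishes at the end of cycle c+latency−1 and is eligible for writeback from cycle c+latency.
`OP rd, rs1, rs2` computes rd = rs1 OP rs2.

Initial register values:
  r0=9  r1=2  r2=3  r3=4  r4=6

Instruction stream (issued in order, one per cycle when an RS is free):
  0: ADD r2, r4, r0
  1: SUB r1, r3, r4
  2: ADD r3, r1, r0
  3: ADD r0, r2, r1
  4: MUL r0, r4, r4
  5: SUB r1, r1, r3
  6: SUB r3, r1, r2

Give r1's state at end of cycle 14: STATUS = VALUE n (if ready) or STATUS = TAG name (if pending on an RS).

c1: issue ADD r2<-Add1 | r0:9,r1:2,r2:Add1,r3:4,r4:6
c2: issue SUB r1<-Add2 | r0:9,r1:Add2,r2:Add1,r3:4,r4:6
c3: issue ADD r3<-Add3 | r0:9,r1:Add2,r2:Add1,r3:Add3,r4:6
c4: CDB Add1=15; issue ADD r0<-Add1 | r0:Add1,r1:Add2,r2:15,r3:Add3,r4:6
c5: CDB Add2=-2; issue MUL r0<-Mul1 | r0:Mul1,r1:-2,r2:15,r3:Add3,r4:6
c6: issue SUB r1<-Add2 | r0:Mul1,r1:Add2,r2:15,r3:Add3,r4:6
c7: stall | r0:Mul1,r1:Add2,r2:15,r3:Add3,r4:6
c8: CDB Add1=13; issue SUB r3<-Add1 | r0:Mul1,r1:Add2,r2:15,r3:Add1,r4:6
c9: CDB Add3=7 | r0:Mul1,r1:Add2,r2:15,r3:Add1,r4:6
c10: CDB Mul1=36 | r0:36,r1:Add2,r2:15,r3:Add1,r4:6
c11: - | r0:36,r1:Add2,r2:15,r3:Add1,r4:6
c12: CDB Add2=-9 | r0:36,r1:-9,r2:15,r3:Add1,r4:6
c13: - | r0:36,r1:-9,r2:15,r3:Add1,r4:6
c14: - | r0:36,r1:-9,r2:15,r3:Add1,r4:6

STATUS = VALUE -9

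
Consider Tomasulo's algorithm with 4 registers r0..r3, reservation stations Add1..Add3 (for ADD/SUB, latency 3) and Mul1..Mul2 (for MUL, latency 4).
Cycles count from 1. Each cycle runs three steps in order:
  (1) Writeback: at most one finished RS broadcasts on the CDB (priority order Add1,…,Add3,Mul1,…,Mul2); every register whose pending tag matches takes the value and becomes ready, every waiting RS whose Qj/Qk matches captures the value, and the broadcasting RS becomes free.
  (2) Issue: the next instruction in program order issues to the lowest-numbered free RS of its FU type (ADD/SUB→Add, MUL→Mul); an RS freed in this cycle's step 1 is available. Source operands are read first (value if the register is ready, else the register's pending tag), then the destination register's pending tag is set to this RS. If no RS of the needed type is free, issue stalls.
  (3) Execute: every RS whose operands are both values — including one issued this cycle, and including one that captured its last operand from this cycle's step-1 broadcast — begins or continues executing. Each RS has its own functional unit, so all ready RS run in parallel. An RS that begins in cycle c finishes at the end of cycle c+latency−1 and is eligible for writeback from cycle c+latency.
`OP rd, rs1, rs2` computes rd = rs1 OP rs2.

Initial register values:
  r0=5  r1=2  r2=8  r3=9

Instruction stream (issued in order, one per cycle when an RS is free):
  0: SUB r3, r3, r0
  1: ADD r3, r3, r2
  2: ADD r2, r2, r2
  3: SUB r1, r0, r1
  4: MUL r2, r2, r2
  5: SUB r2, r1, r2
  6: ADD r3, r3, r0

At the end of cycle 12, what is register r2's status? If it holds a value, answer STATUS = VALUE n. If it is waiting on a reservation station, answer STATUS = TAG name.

c1: issue SUB r3<-Add1 | r0:5,r1:2,r2:8,r3:Add1
c2: issue ADD r3<-Add2 | r0:5,r1:2,r2:8,r3:Add2
c3: issue ADD r2<-Add3 | r0:5,r1:2,r2:Add3,r3:Add2
c4: CDB Add1=4; issue SUB r1<-Add1 | r0:5,r1:Add1,r2:Add3,r3:Add2
c5: issue MUL r2<-Mul1 | r0:5,r1:Add1,r2:Mul1,r3:Add2
c6: CDB Add3=16; issue SUB r2<-Add3 | r0:5,r1:Add1,r2:Add3,r3:Add2
c7: CDB Add1=3; issue ADD r3<-Add1 | r0:5,r1:3,r2:Add3,r3:Add1
c8: CDB Add2=12 | r0:5,r1:3,r2:Add3,r3:Add1
c9: - | r0:5,r1:3,r2:Add3,r3:Add1
c10: CDB Mul1=256 | r0:5,r1:3,r2:Add3,r3:Add1
c11: CDB Add1=17 | r0:5,r1:3,r2:Add3,r3:17
c12: - | r0:5,r1:3,r2:Add3,r3:17

STATUS = TAG Add3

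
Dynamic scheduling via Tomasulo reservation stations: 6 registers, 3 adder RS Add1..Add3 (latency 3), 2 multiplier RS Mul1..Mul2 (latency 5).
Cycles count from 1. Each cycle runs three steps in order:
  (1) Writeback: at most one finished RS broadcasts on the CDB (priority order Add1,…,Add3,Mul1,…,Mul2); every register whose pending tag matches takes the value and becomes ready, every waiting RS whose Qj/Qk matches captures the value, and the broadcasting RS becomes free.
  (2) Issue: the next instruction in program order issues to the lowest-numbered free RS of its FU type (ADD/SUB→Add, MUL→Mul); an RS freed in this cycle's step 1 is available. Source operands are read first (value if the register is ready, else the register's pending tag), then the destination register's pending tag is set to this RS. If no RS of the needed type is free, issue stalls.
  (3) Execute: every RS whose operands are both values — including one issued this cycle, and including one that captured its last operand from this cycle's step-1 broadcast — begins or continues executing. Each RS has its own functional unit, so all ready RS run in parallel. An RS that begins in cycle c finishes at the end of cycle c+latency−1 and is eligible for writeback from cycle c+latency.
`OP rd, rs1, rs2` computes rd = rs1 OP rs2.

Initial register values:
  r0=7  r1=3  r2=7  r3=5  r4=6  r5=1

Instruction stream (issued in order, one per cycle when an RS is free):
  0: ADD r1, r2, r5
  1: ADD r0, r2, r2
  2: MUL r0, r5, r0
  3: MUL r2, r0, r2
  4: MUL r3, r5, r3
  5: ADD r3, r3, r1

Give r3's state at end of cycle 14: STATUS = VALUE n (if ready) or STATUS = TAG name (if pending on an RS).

cycle 1: issue ADD r1<-Add1 // r0:7,r1:Add1,r2:7,r3:5,r4:6,r5:1
cycle 2: issue ADD r0<-Add2 // r0:Add2,r1:Add1,r2:7,r3:5,r4:6,r5:1
cycle 3: issue MUL r0<-Mul1 // r0:Mul1,r1:Add1,r2:7,r3:5,r4:6,r5:1
cycle 4: CDB Add1=8; issue MUL r2<-Mul2 // r0:Mul1,r1:8,r2:Mul2,r3:5,r4:6,r5:1
cycle 5: CDB Add2=14; stall // r0:Mul1,r1:8,r2:Mul2,r3:5,r4:6,r5:1
cycle 6: stall // r0:Mul1,r1:8,r2:Mul2,r3:5,r4:6,r5:1
cycle 7: stall // r0:Mul1,r1:8,r2:Mul2,r3:5,r4:6,r5:1
cycle 8: stall // r0:Mul1,r1:8,r2:Mul2,r3:5,r4:6,r5:1
cycle 9: stall // r0:Mul1,r1:8,r2:Mul2,r3:5,r4:6,r5:1
cycle 10: CDB Mul1=14; issue MUL r3<-Mul1 // r0:14,r1:8,r2:Mul2,r3:Mul1,r4:6,r5:1
cycle 11: issue ADD r3<-Add1 // r0:14,r1:8,r2:Mul2,r3:Add1,r4:6,r5:1
cycle 12: - // r0:14,r1:8,r2:Mul2,r3:Add1,r4:6,r5:1
cycle 13: - // r0:14,r1:8,r2:Mul2,r3:Add1,r4:6,r5:1
cycle 14: - // r0:14,r1:8,r2:Mul2,r3:Add1,r4:6,r5:1

STATUS = TAG Add1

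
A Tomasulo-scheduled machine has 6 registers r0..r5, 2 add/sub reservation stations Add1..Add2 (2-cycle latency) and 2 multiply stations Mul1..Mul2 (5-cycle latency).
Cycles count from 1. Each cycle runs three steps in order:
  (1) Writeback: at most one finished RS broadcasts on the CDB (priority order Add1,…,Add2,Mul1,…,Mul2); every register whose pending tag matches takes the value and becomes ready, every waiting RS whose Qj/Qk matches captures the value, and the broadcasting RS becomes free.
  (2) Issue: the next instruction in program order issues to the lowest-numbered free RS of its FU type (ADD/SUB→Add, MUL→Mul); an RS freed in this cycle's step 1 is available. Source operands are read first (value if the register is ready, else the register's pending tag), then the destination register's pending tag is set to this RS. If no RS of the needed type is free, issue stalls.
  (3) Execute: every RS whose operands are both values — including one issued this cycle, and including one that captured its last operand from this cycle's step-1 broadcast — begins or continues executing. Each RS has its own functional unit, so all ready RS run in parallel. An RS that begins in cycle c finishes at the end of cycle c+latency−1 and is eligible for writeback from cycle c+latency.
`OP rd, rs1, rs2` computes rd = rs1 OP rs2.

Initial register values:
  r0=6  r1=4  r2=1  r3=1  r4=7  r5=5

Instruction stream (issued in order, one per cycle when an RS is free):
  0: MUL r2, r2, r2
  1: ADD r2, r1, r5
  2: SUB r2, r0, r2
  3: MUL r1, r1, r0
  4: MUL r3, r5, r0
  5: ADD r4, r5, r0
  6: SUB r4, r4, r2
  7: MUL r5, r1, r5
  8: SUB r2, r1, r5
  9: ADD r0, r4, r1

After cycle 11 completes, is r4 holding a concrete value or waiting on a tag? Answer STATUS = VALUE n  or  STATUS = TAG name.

  c1: issue MUL r2<-Mul1  regs: r0:6,r1:4,r2:Mul1,r3:1,r4:7,r5:5
  c2: issue ADD r2<-Add1  regs: r0:6,r1:4,r2:Add1,r3:1,r4:7,r5:5
  c3: issue SUB r2<-Add2  regs: r0:6,r1:4,r2:Add2,r3:1,r4:7,r5:5
  c4: CDB Add1=9; issue MUL r1<-Mul2  regs: r0:6,r1:Mul2,r2:Add2,r3:1,r4:7,r5:5
  c5: stall  regs: r0:6,r1:Mul2,r2:Add2,r3:1,r4:7,r5:5
  c6: CDB Add2=-3; stall  regs: r0:6,r1:Mul2,r2:-3,r3:1,r4:7,r5:5
  c7: CDB Mul1=1; issue MUL r3<-Mul1  regs: r0:6,r1:Mul2,r2:-3,r3:Mul1,r4:7,r5:5
  c8: issue ADD r4<-Add1  regs: r0:6,r1:Mul2,r2:-3,r3:Mul1,r4:Add1,r5:5
  c9: CDB Mul2=24; issue SUB r4<-Add2  regs: r0:6,r1:24,r2:-3,r3:Mul1,r4:Add2,r5:5
  c10: CDB Add1=11; issue MUL r5<-Mul2  regs: r0:6,r1:24,r2:-3,r3:Mul1,r4:Add2,r5:Mul2
  c11: issue SUB r2<-Add1  regs: r0:6,r1:24,r2:Add1,r3:Mul1,r4:Add2,r5:Mul2

STATUS = TAG Add2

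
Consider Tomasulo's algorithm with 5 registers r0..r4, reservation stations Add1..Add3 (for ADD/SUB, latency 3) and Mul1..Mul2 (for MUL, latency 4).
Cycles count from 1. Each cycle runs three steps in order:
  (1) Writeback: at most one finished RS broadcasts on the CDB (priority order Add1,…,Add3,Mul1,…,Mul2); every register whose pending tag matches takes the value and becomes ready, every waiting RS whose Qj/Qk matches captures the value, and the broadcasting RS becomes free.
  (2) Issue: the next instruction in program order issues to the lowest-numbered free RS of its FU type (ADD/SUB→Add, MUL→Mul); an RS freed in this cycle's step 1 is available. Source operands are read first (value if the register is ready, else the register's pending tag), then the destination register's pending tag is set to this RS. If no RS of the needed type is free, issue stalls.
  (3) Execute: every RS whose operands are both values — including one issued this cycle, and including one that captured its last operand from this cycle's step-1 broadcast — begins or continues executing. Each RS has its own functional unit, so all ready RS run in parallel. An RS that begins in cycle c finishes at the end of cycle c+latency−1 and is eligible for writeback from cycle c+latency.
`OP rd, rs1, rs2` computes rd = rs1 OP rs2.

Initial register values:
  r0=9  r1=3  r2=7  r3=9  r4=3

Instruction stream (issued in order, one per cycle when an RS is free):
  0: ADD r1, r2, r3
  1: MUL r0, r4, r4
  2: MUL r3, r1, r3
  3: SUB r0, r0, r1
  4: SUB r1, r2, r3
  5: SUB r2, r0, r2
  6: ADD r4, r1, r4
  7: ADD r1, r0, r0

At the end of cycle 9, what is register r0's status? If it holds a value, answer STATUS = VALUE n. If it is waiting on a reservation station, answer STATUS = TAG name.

  c1: issue ADD r1<-Add1  regs: r0:9,r1:Add1,r2:7,r3:9,r4:3
  c2: issue MUL r0<-Mul1  regs: r0:Mul1,r1:Add1,r2:7,r3:9,r4:3
  c3: issue MUL r3<-Mul2  regs: r0:Mul1,r1:Add1,r2:7,r3:Mul2,r4:3
  c4: CDB Add1=16; issue SUB r0<-Add1  regs: r0:Add1,r1:16,r2:7,r3:Mul2,r4:3
  c5: issue SUB r1<-Add2  regs: r0:Add1,r1:Add2,r2:7,r3:Mul2,r4:3
  c6: CDB Mul1=9; issue SUB r2<-Add3  regs: r0:Add1,r1:Add2,r2:Add3,r3:Mul2,r4:3
  c7: stall  regs: r0:Add1,r1:Add2,r2:Add3,r3:Mul2,r4:3
  c8: CDB Mul2=144; stall  regs: r0:Add1,r1:Add2,r2:Add3,r3:144,r4:3
  c9: CDB Add1=-7; issue ADD r4<-Add1  regs: r0:-7,r1:Add2,r2:Add3,r3:144,r4:Add1

STATUS = VALUE -7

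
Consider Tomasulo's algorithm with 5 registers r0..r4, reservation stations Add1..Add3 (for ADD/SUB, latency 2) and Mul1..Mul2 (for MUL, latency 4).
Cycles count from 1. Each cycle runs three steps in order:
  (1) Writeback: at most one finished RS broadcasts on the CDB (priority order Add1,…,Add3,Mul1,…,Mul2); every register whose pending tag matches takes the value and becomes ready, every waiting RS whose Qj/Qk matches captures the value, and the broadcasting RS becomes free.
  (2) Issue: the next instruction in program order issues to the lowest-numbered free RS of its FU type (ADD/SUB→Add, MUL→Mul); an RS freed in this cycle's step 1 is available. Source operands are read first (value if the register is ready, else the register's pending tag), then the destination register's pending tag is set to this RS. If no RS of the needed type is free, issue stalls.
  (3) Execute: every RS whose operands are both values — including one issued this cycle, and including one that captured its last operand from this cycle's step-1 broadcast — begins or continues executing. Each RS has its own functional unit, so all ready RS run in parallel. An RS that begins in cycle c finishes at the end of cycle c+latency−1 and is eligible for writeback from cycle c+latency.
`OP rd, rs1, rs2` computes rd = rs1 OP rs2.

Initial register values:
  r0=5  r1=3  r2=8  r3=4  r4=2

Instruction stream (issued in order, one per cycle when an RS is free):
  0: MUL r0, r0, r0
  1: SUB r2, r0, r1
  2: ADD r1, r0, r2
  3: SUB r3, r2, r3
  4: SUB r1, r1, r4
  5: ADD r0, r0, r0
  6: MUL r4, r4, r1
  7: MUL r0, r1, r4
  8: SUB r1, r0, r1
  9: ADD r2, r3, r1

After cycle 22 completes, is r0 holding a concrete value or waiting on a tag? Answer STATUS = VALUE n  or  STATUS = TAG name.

cycle 1: issue MUL r0<-Mul1 // r0:Mul1,r1:3,r2:8,r3:4,r4:2
cycle 2: issue SUB r2<-Add1 // r0:Mul1,r1:3,r2:Add1,r3:4,r4:2
cycle 3: issue ADD r1<-Add2 // r0:Mul1,r1:Add2,r2:Add1,r3:4,r4:2
cycle 4: issue SUB r3<-Add3 // r0:Mul1,r1:Add2,r2:Add1,r3:Add3,r4:2
cycle 5: CDB Mul1=25; stall // r0:25,r1:Add2,r2:Add1,r3:Add3,r4:2
cycle 6: stall // r0:25,r1:Add2,r2:Add1,r3:Add3,r4:2
cycle 7: CDB Add1=22; issue SUB r1<-Add1 // r0:25,r1:Add1,r2:22,r3:Add3,r4:2
cycle 8: stall // r0:25,r1:Add1,r2:22,r3:Add3,r4:2
cycle 9: CDB Add2=47; issue ADD r0<-Add2 // r0:Add2,r1:Add1,r2:22,r3:Add3,r4:2
cycle 10: CDB Add3=18; issue MUL r4<-Mul1 // r0:Add2,r1:Add1,r2:22,r3:18,r4:Mul1
cycle 11: CDB Add1=45; issue MUL r0<-Mul2 // r0:Mul2,r1:45,r2:22,r3:18,r4:Mul1
cycle 12: CDB Add2=50; issue SUB r1<-Add1 // r0:Mul2,r1:Add1,r2:22,r3:18,r4:Mul1
cycle 13: issue ADD r2<-Add2 // r0:Mul2,r1:Add1,r2:Add2,r3:18,r4:Mul1
cycle 14: - // r0:Mul2,r1:Add1,r2:Add2,r3:18,r4:Mul1
cycle 15: CDB Mul1=90 // r0:Mul2,r1:Add1,r2:Add2,r3:18,r4:90
cycle 16: - // r0:Mul2,r1:Add1,r2:Add2,r3:18,r4:90
cycle 17: - // r0:Mul2,r1:Add1,r2:Add2,r3:18,r4:90
cycle 18: - // r0:Mul2,r1:Add1,r2:Add2,r3:18,r4:90
cycle 19: CDB Mul2=4050 // r0:4050,r1:Add1,r2:Add2,r3:18,r4:90
cycle 20: - // r0:4050,r1:Add1,r2:Add2,r3:18,r4:90
cycle 21: CDB Add1=4005 // r0:4050,r1:4005,r2:Add2,r3:18,r4:90
cycle 22: - // r0:4050,r1:4005,r2:Add2,r3:18,r4:90

STATUS = VALUE 4050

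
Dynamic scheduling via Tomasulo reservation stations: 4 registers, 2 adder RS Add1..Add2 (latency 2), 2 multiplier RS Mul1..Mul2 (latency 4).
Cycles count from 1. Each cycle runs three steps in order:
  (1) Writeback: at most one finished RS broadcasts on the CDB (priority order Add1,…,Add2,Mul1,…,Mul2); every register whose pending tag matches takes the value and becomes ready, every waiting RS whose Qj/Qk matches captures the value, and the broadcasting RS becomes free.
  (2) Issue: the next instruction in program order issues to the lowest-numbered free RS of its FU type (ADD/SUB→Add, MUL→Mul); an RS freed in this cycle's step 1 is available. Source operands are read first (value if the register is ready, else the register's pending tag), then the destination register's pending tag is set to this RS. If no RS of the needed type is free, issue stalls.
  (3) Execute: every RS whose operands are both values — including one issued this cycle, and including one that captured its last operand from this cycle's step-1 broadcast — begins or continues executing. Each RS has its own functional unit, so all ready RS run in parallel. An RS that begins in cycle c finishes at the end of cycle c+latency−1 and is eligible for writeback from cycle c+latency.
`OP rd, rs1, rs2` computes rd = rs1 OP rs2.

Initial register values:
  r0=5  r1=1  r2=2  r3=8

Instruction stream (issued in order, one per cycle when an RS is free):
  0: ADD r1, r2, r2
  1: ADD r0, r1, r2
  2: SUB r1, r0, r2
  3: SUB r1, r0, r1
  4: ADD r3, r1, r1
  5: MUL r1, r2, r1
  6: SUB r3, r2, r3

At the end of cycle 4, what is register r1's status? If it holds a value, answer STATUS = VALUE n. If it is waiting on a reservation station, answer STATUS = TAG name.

cycle 1: issue ADD r1<-Add1 // r0:5,r1:Add1,r2:2,r3:8
cycle 2: issue ADD r0<-Add2 // r0:Add2,r1:Add1,r2:2,r3:8
cycle 3: CDB Add1=4; issue SUB r1<-Add1 // r0:Add2,r1:Add1,r2:2,r3:8
cycle 4: stall // r0:Add2,r1:Add1,r2:2,r3:8

STATUS = TAG Add1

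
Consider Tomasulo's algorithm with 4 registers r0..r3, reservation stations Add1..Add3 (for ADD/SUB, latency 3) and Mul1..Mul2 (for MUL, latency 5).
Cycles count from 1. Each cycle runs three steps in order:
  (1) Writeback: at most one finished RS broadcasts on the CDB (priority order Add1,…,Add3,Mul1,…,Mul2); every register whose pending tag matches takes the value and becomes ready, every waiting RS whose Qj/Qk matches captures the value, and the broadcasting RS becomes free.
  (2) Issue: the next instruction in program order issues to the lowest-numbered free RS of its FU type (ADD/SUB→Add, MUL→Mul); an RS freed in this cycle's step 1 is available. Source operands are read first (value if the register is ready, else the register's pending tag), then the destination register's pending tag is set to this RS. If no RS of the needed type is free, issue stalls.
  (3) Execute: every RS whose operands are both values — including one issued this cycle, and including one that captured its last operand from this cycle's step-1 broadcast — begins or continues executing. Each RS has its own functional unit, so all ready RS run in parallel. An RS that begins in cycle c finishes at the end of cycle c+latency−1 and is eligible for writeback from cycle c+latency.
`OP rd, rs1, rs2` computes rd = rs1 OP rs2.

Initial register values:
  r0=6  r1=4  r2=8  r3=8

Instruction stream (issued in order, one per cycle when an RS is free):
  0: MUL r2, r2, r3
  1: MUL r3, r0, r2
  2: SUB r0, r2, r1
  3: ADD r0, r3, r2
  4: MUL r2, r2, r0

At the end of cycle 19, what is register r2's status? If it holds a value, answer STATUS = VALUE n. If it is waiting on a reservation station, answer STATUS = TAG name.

STATUS = VALUE 28672

cycle 1: issue MUL r2<-Mul1 // r0:6,r1:4,r2:Mul1,r3:8
cycle 2: issue MUL r3<-Mul2 // r0:6,r1:4,r2:Mul1,r3:Mul2
cycle 3: issue SUB r0<-Add1 // r0:Add1,r1:4,r2:Mul1,r3:Mul2
cycle 4: issue ADD r0<-Add2 // r0:Add2,r1:4,r2:Mul1,r3:Mul2
cycle 5: stall // r0:Add2,r1:4,r2:Mul1,r3:Mul2
cycle 6: CDB Mul1=64; issue MUL r2<-Mul1 // r0:Add2,r1:4,r2:Mul1,r3:Mul2
cycle 7: - // r0:Add2,r1:4,r2:Mul1,r3:Mul2
cycle 8: - // r0:Add2,r1:4,r2:Mul1,r3:Mul2
cycle 9: CDB Add1=60 // r0:Add2,r1:4,r2:Mul1,r3:Mul2
cycle 10: - // r0:Add2,r1:4,r2:Mul1,r3:Mul2
cycle 11: CDB Mul2=384 // r0:Add2,r1:4,r2:Mul1,r3:384
cycle 12: - // r0:Add2,r1:4,r2:Mul1,r3:384
cycle 13: - // r0:Add2,r1:4,r2:Mul1,r3:384
cycle 14: CDB Add2=448 // r0:448,r1:4,r2:Mul1,r3:384
cycle 15: - // r0:448,r1:4,r2:Mul1,r3:384
cycle 16: - // r0:448,r1:4,r2:Mul1,r3:384
cycle 17: - // r0:448,r1:4,r2:Mul1,r3:384
cycle 18: - // r0:448,r1:4,r2:Mul1,r3:384
cycle 19: CDB Mul1=28672 // r0:448,r1:4,r2:28672,r3:384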